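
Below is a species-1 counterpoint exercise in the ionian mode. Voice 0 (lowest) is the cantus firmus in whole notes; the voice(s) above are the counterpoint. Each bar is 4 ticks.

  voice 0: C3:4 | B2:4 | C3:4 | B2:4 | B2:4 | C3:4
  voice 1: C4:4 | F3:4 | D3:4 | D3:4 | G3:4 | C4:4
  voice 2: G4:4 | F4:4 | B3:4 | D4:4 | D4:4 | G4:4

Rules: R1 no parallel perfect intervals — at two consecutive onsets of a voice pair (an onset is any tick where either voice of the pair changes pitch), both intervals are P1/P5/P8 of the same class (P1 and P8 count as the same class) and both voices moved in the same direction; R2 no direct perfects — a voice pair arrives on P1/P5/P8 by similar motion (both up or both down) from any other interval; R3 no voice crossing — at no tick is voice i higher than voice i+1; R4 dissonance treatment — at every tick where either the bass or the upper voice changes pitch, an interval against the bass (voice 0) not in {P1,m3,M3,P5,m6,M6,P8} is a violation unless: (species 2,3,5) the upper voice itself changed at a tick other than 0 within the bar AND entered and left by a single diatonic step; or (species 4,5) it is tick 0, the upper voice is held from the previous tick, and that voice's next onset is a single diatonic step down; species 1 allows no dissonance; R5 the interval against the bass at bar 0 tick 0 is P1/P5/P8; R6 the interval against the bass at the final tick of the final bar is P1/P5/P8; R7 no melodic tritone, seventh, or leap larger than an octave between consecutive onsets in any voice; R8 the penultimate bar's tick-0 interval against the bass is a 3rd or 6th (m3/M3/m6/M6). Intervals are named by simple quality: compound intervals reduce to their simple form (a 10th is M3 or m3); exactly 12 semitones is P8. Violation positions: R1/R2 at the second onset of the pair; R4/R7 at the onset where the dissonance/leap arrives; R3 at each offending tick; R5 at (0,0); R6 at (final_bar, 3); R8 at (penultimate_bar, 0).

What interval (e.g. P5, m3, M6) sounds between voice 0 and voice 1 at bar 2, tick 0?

voice 0=C3 voice 1=D3 -> M2

M2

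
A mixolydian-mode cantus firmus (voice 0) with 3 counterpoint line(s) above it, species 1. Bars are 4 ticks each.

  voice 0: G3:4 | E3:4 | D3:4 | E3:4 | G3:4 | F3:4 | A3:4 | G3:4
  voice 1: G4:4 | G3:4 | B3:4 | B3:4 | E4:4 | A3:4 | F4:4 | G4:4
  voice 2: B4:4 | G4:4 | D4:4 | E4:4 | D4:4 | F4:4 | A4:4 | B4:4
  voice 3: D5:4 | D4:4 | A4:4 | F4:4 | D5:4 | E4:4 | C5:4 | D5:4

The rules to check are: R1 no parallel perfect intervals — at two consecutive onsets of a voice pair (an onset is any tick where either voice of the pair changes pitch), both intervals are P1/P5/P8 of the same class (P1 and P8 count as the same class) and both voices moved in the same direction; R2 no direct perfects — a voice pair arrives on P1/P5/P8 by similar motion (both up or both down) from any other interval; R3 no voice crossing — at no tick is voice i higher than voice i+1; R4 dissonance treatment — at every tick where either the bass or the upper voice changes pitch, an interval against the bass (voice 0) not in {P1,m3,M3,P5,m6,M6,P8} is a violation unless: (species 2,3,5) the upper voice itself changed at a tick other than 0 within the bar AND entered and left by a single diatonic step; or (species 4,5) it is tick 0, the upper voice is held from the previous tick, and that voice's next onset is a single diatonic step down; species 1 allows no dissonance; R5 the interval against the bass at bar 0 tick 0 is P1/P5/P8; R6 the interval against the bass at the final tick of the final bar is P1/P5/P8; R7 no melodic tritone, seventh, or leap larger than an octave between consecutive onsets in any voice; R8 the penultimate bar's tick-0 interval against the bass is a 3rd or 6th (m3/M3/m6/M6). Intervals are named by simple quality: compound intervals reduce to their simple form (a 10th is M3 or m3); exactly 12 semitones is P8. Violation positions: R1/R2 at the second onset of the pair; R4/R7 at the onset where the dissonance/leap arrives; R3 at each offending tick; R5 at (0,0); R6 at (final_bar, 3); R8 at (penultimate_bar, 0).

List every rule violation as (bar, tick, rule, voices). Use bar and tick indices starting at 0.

bar 0: v0=G3 v1=G4 v2=B4 v3=D5 downbeat P5
bar 1: v0=E3 v1=G3 v2=G4 v3=D4 downbeat m7
bar 2: v0=D3 v1=B3 v2=D4 v3=A4 downbeat P5
bar 3: v0=E3 v1=B3 v2=E4 v3=F4 downbeat m2
bar 4: v0=G3 v1=E4 v2=D4 v3=D5 downbeat P5
bar 5: v0=F3 v1=A3 v2=F4 v3=E4 downbeat M7
bar 6: v0=A3 v1=F4 v2=A4 v3=C5 downbeat m3
bar 7: v0=G3 v1=G4 v2=B4 v3=D5 downbeat P5
  -> R5 @ bar 0 tick 0 v(0, 2): opens on M3
  -> R1 @ bar 1 tick 0 v(1, 3): G4/D5 P5 -> G3/D4 P5 similar
  -> R2 @ bar 1 tick 0 v(1, 2): G4/B4 M3 -> G3/G4 P8 similar
  -> R3 @ bar 1 tick 0 v(2, 3): G4 above D4
  -> R4 @ bar 1 tick 0 v(0, 3): E3/D4 m7 untreated
  -> R3 @ bar 1 tick 1 v(2, 3): G4 above D4
  -> R3 @ bar 1 tick 2 v(2, 3): G4 above D4
  -> R3 @ bar 1 tick 3 v(2, 3): G4 above D4
  -> R2 @ bar 2 tick 0 v(0, 2): E3/G4 m3 -> D3/D4 P8 similar
  -> R1 @ bar 3 tick 0 v(0, 2): D3/D4 P8 -> E3/E4 P8 similar
  -> R4 @ bar 3 tick 0 v(0, 3): E3/F4 m2 untreated
  -> R2 @ bar 4 tick 0 v(0, 3): E3/F4 m2 -> G3/D5 P5 similar
  -> R3 @ bar 4 tick 0 v(1, 2): E4 above D4
  -> R3 @ bar 4 tick 1 v(1, 2): E4 above D4
  -> R3 @ bar 4 tick 2 v(1, 2): E4 above D4
  -> R3 @ bar 4 tick 3 v(1, 2): E4 above D4
  -> R2 @ bar 5 tick 0 v(1, 3): E4/D5 m7 -> A3/E4 P5 similar
  -> R3 @ bar 5 tick 0 v(2, 3): F4 above E4
  -> R4 @ bar 5 tick 0 v(0, 3): F3/E4 M7 untreated
  -> R7 @ bar 5 tick 0 v(3,): D5->E4 leap 10st
  -> R3 @ bar 5 tick 1 v(2, 3): F4 above E4
  -> R3 @ bar 5 tick 2 v(2, 3): F4 above E4
  -> R3 @ bar 5 tick 3 v(2, 3): F4 above E4
  -> R1 @ bar 6 tick 0 v(0, 2): F3/F4 P8 -> A3/A4 P8 similar
  -> R1 @ bar 6 tick 0 v(1, 3): A3/E4 P5 -> F4/C5 P5 similar
  -> R8 @ bar 6 tick 0 v(0, 2): penult P8 not 3rd/6th
  -> R1 @ bar 7 tick 0 v(1, 3): F4/C5 P5 -> G4/D5 P5 similar
  -> R6 @ bar 7 tick 3 v(0, 2): closes on M3

(0, 0, R5, (0, 2))
(1, 0, R1, (1, 3))
(1, 0, R2, (1, 2))
(1, 0, R3, (2, 3))
(1, 0, R4, (0, 3))
(1, 1, R3, (2, 3))
(1, 2, R3, (2, 3))
(1, 3, R3, (2, 3))
(2, 0, R2, (0, 2))
(3, 0, R1, (0, 2))
(3, 0, R4, (0, 3))
(4, 0, R2, (0, 3))
(4, 0, R3, (1, 2))
(4, 1, R3, (1, 2))
(4, 2, R3, (1, 2))
(4, 3, R3, (1, 2))
(5, 0, R2, (1, 3))
(5, 0, R3, (2, 3))
(5, 0, R4, (0, 3))
(5, 0, R7, (3,))
(5, 1, R3, (2, 3))
(5, 2, R3, (2, 3))
(5, 3, R3, (2, 3))
(6, 0, R1, (0, 2))
(6, 0, R1, (1, 3))
(6, 0, R8, (0, 2))
(7, 0, R1, (1, 3))
(7, 3, R6, (0, 2))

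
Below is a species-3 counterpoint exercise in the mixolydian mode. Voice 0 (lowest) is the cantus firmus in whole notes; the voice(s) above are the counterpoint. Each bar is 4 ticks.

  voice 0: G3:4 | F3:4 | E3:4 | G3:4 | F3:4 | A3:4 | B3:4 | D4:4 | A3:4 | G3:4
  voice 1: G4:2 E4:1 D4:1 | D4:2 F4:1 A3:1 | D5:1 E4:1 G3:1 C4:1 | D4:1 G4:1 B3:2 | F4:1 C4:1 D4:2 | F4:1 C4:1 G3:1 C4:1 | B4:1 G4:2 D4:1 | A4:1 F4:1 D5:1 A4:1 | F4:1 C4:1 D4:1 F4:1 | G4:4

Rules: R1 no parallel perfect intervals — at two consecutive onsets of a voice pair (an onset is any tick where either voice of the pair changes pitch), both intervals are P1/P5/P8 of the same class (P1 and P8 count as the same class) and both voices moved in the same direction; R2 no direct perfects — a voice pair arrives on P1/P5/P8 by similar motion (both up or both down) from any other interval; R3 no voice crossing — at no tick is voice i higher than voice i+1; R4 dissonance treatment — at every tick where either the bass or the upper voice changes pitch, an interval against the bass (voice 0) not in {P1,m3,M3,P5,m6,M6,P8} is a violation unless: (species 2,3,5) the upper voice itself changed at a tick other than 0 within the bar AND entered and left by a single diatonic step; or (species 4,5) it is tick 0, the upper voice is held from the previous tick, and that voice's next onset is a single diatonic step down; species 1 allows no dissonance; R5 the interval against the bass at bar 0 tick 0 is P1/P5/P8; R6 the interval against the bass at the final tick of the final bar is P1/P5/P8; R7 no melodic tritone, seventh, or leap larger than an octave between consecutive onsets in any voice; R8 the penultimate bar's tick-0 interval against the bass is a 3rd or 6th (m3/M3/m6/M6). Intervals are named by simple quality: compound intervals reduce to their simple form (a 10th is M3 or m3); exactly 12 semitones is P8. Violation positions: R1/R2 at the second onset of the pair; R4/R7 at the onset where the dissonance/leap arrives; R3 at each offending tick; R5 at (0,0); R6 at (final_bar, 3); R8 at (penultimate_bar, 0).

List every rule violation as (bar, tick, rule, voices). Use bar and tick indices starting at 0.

(2, 0, R4, (0, 1))
(2, 0, R7, (1,))
(2, 1, R7, (1,))
(3, 0, R2, (0, 1))
(4, 0, R7, (1,))
(5, 2, R3, (0, 1))
(5, 2, R4, (0, 1))
(6, 0, R2, (0, 1))
(6, 0, R7, (1,))
(7, 0, R2, (0, 1))
(8, 2, R4, (0, 1))

bar 0: v0=G3 v1=G4 downbeat P8
bar 1: v0=F3 v1=D4 downbeat M6
bar 2: v0=E3 v1=D5 downbeat m7
bar 3: v0=G3 v1=D4 downbeat P5
bar 4: v0=F3 v1=F4 downbeat P8
bar 5: v0=A3 v1=F4 downbeat m6
bar 6: v0=B3 v1=B4 downbeat P8
bar 7: v0=D4 v1=A4 downbeat P5
bar 8: v0=A3 v1=F4 downbeat m6
bar 9: v0=G3 v1=G4 downbeat P8
  -> R4 @ bar 2 tick 0 v(0, 1): E3/D5 m7 untreated
  -> R7 @ bar 2 tick 0 v(1,): A3->D5 leap 17st
  -> R7 @ bar 2 tick 1 v(1,): D5->E4 leap 10st
  -> R2 @ bar 3 tick 0 v(0, 1): E3/C4 m6 -> G3/D4 P5 similar
  -> R7 @ bar 4 tick 0 v(1,): B3->F4 leap 6st
  -> R3 @ bar 5 tick 2 v(0, 1): A3 above G3
  -> R4 @ bar 5 tick 2 v(0, 1): A3/G3 M2 untreated
  -> R2 @ bar 6 tick 0 v(0, 1): A3/C4 m3 -> B3/B4 P8 similar
  -> R7 @ bar 6 tick 0 v(1,): C4->B4 leap 11st
  -> R2 @ bar 7 tick 0 v(0, 1): B3/D4 m3 -> D4/A4 P5 similar
  -> R4 @ bar 8 tick 2 v(0, 1): A3/D4 P4 untreated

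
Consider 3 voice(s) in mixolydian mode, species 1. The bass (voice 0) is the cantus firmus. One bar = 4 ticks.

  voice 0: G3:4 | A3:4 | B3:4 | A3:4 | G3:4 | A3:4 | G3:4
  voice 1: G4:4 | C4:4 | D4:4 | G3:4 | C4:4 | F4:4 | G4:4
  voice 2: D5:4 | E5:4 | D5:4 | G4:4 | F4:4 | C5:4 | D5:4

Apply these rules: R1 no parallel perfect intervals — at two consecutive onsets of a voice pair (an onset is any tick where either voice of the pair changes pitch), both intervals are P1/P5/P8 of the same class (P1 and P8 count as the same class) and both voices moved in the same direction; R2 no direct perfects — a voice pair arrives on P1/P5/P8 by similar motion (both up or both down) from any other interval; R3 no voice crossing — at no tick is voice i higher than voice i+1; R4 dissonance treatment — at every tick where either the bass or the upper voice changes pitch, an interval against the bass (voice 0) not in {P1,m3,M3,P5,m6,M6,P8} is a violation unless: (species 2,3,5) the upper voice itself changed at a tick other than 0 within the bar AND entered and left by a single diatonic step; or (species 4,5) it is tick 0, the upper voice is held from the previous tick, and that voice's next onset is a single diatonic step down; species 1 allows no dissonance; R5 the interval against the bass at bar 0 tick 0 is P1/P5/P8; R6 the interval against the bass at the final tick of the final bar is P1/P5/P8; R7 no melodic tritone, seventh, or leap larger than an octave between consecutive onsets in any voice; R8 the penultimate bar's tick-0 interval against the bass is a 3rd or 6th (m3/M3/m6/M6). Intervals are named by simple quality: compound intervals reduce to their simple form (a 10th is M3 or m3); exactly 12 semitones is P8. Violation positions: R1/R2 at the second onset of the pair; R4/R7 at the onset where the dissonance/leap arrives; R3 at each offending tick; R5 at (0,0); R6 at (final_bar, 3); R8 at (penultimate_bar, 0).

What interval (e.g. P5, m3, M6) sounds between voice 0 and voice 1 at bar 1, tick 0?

voice 0=A3 voice 1=C4 -> m3

m3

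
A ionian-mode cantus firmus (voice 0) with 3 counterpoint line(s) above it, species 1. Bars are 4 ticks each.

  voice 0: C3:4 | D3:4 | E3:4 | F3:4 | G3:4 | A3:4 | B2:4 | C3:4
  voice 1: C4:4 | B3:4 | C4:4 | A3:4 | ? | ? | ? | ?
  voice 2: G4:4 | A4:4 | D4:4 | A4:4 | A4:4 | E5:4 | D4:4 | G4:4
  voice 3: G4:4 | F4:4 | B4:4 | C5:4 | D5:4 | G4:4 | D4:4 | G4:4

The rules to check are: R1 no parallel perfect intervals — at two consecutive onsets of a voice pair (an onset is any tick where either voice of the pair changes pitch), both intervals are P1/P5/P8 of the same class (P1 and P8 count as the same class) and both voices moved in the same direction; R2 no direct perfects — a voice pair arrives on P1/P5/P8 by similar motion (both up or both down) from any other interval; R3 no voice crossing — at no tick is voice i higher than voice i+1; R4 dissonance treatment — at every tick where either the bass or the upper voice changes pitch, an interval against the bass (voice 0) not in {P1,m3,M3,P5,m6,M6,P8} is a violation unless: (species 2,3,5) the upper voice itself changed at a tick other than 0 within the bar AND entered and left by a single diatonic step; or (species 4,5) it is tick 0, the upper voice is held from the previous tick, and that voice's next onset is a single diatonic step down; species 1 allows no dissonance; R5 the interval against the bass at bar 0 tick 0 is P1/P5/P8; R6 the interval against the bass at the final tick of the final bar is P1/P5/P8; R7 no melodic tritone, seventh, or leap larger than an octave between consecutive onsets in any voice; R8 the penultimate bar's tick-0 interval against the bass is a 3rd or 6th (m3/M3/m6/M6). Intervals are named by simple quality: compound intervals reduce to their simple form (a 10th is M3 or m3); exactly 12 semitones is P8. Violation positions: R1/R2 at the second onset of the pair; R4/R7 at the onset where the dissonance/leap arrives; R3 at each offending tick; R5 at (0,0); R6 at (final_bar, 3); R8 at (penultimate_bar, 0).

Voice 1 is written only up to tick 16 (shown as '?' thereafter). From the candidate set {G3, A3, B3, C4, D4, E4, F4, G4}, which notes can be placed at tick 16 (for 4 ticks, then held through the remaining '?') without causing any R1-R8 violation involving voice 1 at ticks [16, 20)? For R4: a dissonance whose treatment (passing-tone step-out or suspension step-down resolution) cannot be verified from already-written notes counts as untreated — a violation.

G3: legal
A3: violates R4
B3: legal
C4: violates R4
D4: violates R2
E4: legal
F4: violates R4
G4: violates R2,R7

{B3, E4, G3}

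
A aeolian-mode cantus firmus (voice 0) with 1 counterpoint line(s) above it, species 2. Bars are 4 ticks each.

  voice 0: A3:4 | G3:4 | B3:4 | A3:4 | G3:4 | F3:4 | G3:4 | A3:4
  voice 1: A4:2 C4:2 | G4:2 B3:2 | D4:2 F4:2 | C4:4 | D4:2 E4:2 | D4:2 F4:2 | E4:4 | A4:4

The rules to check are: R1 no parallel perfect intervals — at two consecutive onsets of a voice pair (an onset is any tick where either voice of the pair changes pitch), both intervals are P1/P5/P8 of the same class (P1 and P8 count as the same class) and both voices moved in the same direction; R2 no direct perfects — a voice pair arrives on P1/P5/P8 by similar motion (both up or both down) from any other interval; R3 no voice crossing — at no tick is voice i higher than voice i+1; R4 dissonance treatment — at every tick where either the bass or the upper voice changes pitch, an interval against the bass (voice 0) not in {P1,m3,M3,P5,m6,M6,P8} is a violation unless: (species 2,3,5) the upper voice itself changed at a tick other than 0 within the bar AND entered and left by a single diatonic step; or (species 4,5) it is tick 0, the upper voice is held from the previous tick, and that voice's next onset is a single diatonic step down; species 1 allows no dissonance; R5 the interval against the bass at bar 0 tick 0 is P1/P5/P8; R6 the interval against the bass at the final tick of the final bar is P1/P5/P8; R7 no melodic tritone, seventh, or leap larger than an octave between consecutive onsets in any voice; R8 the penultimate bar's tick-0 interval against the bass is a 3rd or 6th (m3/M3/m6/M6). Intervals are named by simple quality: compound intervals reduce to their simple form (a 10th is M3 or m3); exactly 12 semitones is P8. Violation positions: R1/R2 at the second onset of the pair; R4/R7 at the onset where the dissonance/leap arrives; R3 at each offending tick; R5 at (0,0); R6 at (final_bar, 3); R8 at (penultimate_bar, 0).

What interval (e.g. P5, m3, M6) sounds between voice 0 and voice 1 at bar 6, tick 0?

M6

voice 0=G3 voice 1=E4 -> M6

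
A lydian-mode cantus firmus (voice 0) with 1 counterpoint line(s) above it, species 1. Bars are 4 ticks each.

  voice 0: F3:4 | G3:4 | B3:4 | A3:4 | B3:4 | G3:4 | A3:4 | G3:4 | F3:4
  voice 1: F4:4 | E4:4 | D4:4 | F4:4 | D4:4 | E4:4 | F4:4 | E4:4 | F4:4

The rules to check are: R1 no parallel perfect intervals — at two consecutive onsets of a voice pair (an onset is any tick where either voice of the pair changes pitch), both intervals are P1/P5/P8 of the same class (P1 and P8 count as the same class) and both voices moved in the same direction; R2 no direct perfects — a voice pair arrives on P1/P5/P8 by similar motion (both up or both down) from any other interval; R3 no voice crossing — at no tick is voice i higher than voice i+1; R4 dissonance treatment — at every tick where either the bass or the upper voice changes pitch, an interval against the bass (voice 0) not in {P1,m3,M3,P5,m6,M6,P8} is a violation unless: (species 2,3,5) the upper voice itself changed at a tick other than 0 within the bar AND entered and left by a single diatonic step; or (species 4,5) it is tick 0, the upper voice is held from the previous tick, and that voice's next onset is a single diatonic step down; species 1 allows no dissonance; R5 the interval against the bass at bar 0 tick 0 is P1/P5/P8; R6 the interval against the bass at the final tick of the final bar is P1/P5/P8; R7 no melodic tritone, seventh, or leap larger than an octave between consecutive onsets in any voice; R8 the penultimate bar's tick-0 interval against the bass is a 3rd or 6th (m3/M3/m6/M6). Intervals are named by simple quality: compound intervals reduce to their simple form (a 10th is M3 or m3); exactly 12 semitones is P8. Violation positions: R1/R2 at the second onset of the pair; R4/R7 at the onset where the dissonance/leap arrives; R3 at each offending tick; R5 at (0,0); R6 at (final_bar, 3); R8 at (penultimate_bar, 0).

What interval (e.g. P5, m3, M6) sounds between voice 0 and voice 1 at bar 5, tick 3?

voice 0=G3 voice 1=E4 -> M6

M6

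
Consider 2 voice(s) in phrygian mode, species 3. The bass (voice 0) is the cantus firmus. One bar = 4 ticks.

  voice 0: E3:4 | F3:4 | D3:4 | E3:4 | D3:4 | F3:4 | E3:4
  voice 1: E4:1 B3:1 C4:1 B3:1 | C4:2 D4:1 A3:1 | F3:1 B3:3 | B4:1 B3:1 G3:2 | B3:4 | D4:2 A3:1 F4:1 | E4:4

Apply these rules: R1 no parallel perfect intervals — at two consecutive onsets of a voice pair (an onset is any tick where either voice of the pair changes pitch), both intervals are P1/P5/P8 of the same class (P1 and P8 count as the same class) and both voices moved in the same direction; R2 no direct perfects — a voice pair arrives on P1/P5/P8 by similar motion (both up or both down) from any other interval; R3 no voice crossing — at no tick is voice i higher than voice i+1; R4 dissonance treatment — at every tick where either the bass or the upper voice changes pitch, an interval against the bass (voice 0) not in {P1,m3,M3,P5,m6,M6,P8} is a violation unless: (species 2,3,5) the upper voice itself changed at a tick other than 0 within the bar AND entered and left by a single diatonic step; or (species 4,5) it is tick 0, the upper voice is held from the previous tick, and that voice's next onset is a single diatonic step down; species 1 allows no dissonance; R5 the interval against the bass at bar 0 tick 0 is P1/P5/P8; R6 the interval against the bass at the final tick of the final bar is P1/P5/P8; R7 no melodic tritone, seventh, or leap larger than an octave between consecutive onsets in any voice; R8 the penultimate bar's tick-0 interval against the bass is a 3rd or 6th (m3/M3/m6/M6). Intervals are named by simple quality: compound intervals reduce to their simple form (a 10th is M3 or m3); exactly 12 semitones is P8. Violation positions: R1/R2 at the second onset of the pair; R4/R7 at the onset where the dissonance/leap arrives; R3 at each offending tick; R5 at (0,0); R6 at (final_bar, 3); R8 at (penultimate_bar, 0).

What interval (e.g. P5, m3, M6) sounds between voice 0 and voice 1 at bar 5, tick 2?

voice 0=F3 voice 1=A3 -> M3

M3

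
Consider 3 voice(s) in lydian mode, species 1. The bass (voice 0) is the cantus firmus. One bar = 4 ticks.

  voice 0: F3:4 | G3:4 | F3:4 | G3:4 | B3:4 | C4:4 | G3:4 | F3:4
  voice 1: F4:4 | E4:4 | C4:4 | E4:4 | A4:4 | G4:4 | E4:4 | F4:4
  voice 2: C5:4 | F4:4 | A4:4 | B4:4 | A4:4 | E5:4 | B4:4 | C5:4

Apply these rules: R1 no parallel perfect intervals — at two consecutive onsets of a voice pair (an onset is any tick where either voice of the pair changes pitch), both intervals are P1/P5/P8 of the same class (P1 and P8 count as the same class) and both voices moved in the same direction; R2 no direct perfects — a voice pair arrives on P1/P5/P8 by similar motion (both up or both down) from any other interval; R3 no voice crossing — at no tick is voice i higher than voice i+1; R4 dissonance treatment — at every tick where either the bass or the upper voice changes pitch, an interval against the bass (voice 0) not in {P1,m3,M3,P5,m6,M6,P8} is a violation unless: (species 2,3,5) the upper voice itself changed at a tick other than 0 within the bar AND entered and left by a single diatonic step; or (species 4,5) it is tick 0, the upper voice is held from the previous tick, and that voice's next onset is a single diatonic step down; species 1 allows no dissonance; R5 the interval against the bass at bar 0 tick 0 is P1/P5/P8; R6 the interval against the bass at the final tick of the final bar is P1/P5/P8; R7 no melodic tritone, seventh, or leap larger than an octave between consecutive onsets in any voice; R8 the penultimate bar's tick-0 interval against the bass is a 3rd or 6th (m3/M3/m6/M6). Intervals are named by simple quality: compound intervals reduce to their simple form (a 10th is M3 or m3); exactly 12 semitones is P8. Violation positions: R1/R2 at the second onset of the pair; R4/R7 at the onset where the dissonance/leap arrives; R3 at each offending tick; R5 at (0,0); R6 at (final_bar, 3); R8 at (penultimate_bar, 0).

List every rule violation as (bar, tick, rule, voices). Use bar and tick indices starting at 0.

bar 0: v0=F3 v1=F4 v2=C5 downbeat P5
bar 1: v0=G3 v1=E4 v2=F4 downbeat m7
bar 2: v0=F3 v1=C4 v2=A4 downbeat M3
bar 3: v0=G3 v1=E4 v2=B4 downbeat M3
bar 4: v0=B3 v1=A4 v2=A4 downbeat m7
bar 5: v0=C4 v1=G4 v2=E5 downbeat M3
bar 6: v0=G3 v1=E4 v2=B4 downbeat M3
bar 7: v0=F3 v1=F4 v2=C5 downbeat P5
  -> R4 @ bar 1 tick 0 v(0, 2): G3/F4 m7 untreated
  -> R2 @ bar 2 tick 0 v(0, 1): G3/E4 M6 -> F3/C4 P5 similar
  -> R2 @ bar 3 tick 0 v(1, 2): C4/A4 M6 -> E4/B4 P5 similar
  -> R4 @ bar 4 tick 0 v(0, 1): B3/A4 m7 untreated
  -> R4 @ bar 4 tick 0 v(0, 2): B3/A4 m7 untreated
  -> R2 @ bar 6 tick 0 v(1, 2): G4/E5 M6 -> E4/B4 P5 similar
  -> R1 @ bar 7 tick 0 v(1, 2): E4/B4 P5 -> F4/C5 P5 similar

(1, 0, R4, (0, 2))
(2, 0, R2, (0, 1))
(3, 0, R2, (1, 2))
(4, 0, R4, (0, 1))
(4, 0, R4, (0, 2))
(6, 0, R2, (1, 2))
(7, 0, R1, (1, 2))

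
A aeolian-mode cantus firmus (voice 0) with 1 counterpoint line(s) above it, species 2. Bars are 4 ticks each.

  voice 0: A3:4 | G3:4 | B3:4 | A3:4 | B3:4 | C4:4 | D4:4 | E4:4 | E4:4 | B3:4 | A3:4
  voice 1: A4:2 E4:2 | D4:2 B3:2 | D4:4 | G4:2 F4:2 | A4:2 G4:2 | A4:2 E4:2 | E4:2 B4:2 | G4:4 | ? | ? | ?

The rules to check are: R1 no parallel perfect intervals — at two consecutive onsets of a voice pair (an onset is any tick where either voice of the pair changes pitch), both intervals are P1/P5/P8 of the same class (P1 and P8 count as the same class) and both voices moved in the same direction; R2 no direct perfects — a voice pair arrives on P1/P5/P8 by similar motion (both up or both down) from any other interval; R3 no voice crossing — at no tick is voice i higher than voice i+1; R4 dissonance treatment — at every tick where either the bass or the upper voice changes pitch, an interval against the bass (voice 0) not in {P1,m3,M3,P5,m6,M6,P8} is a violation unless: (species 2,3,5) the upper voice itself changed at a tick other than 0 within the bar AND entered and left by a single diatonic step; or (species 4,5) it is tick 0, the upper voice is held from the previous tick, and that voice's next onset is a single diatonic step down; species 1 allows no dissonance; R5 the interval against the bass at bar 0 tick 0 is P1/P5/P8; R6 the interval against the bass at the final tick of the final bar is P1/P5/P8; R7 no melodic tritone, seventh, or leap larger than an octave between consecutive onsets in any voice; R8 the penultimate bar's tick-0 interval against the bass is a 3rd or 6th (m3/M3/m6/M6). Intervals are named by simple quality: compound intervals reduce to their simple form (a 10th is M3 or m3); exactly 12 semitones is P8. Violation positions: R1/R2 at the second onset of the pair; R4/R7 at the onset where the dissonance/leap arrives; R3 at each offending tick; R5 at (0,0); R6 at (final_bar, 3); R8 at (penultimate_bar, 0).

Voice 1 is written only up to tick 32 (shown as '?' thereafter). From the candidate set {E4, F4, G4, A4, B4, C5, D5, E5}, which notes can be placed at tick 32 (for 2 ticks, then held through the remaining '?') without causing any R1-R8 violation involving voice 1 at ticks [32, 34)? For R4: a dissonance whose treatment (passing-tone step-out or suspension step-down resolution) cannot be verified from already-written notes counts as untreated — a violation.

{B4, C5, E4, E5, G4}

E4: legal
F4: violates R4
G4: legal
A4: violates R4
B4: legal
C5: legal
D5: violates R4
E5: legal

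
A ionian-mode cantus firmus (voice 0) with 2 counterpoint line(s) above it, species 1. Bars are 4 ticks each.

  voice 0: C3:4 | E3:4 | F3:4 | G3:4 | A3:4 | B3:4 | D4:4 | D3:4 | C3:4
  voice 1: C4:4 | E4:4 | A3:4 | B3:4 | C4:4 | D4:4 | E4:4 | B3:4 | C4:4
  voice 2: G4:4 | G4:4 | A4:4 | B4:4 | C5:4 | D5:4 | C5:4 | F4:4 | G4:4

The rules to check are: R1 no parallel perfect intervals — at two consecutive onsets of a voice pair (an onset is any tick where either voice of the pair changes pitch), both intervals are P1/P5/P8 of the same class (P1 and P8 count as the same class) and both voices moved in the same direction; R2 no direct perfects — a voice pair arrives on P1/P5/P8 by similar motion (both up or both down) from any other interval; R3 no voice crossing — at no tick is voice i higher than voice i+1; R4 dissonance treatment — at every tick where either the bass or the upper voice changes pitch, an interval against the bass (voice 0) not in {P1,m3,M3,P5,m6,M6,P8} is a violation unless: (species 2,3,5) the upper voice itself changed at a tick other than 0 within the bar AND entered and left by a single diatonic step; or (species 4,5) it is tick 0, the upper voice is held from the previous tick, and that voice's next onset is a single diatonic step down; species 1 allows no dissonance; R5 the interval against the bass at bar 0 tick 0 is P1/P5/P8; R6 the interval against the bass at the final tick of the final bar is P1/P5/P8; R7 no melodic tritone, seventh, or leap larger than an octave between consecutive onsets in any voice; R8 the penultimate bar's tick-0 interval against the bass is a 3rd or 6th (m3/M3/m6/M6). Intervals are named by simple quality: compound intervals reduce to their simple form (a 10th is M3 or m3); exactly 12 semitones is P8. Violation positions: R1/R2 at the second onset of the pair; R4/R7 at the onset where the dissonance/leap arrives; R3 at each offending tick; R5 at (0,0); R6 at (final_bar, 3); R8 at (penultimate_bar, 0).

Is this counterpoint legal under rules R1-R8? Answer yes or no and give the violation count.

bar 0: v0=C3 v1=C4 v2=G4 (P5)
bar 1: v0=E3 v1=E4 v2=G4 (m3)
bar 2: v0=F3 v1=A3 v2=A4 (M3)
bar 3: v0=G3 v1=B3 v2=B4 (M3)
bar 4: v0=A3 v1=C4 v2=C5 (m3)
bar 5: v0=B3 v1=D4 v2=D5 (m3)
bar 6: v0=D4 v1=E4 v2=C5 (m7)
bar 7: v0=D3 v1=B3 v2=F4 (m3)
bar 8: v0=C3 v1=C4 v2=G4 (P5)
  R1 @ bar1.0: C3/C4 P8 -> E3/E4 P8 similar
  R1 @ bar3.0: A3/A4 P8 -> B3/B4 P8 similar
  R1 @ bar4.0: B3/B4 P8 -> C4/C5 P8 similar
  R1 @ bar5.0: C4/C5 P8 -> D4/D5 P8 similar
  R4 @ bar6.0: D4/E4 M2 untreated
  R4 @ bar6.0: D4/C5 m7 untreated
  R2 @ bar8.0: B3/F4 TT -> C4/G4 P5 similar

No (7 violations)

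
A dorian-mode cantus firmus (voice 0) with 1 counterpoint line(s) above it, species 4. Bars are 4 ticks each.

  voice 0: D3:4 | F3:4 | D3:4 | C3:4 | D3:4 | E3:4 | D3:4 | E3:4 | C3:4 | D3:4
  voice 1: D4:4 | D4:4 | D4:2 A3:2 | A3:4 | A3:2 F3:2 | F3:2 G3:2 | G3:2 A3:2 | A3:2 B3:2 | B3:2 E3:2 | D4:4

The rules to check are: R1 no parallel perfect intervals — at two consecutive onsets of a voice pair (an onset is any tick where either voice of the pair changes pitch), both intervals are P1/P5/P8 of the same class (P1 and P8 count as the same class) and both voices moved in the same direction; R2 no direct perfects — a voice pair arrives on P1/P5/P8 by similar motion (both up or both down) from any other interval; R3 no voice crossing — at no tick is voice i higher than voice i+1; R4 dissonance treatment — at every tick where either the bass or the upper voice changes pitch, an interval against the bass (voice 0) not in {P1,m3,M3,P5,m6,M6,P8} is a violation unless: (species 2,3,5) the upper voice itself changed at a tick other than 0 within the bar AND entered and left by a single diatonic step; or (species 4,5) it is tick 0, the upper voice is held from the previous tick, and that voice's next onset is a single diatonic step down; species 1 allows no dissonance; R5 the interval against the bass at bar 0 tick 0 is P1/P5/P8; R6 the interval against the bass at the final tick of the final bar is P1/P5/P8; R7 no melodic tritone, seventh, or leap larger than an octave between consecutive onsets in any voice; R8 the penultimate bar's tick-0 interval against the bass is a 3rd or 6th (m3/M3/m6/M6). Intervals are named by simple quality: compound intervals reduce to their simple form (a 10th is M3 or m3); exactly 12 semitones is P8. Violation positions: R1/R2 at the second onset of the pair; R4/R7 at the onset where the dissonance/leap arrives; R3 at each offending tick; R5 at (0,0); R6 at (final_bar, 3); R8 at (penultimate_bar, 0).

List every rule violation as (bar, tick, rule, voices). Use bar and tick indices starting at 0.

bar 0: v0=D3 v1=D4 downbeat P8
bar 1: v0=F3 v1=D4 downbeat M6
bar 2: v0=D3 v1=D4 downbeat P8
bar 3: v0=C3 v1=A3 downbeat M6
bar 4: v0=D3 v1=A3 downbeat P5
bar 5: v0=E3 v1=F3 downbeat m2
bar 6: v0=D3 v1=G3 downbeat P4
bar 7: v0=E3 v1=A3 downbeat P4
bar 8: v0=C3 v1=B3 downbeat M7
bar 9: v0=D3 v1=D4 downbeat P8
  -> R4 @ bar 5 tick 0 v(0, 1): E3/F3 m2 untreated
  -> R4 @ bar 6 tick 0 v(0, 1): D3/G3 P4 untreated
  -> R4 @ bar 7 tick 0 v(0, 1): E3/A3 P4 untreated
  -> R4 @ bar 8 tick 0 v(0, 1): C3/B3 M7 untreated
  -> R8 @ bar 8 tick 0 v(0, 1): penult M7 not 3rd/6th
  -> R2 @ bar 9 tick 0 v(0, 1): C3/E3 M3 -> D3/D4 P8 similar
  -> R7 @ bar 9 tick 0 v(1,): E3->D4 leap 10st

(5, 0, R4, (0, 1))
(6, 0, R4, (0, 1))
(7, 0, R4, (0, 1))
(8, 0, R4, (0, 1))
(8, 0, R8, (0, 1))
(9, 0, R2, (0, 1))
(9, 0, R7, (1,))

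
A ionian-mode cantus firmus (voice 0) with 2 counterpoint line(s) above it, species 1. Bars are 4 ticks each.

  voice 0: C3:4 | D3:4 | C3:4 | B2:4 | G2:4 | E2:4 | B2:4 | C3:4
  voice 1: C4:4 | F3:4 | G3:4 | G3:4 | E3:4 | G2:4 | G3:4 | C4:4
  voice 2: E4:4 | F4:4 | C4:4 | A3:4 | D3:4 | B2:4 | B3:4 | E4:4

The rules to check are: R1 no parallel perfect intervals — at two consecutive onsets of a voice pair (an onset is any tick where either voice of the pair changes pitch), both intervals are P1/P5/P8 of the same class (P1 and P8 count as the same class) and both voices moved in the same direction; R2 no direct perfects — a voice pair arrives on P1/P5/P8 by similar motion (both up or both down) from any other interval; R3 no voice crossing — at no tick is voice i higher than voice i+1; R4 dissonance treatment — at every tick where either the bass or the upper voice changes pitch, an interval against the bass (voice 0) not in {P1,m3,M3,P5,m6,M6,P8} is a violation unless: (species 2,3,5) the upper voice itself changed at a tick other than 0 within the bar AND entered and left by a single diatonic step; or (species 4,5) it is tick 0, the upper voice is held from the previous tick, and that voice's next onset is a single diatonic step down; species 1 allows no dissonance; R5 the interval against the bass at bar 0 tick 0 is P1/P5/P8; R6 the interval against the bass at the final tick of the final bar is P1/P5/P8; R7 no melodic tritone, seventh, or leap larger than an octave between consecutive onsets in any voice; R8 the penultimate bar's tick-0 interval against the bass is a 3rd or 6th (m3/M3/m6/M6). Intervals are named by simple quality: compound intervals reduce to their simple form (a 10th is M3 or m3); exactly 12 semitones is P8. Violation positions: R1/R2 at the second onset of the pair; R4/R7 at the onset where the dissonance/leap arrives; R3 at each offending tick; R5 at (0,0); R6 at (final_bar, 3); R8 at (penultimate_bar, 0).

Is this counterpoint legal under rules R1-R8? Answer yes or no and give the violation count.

No (13 violations)

bar 0: v0=C3 v1=C4 v2=E4 (M3)
bar 1: v0=D3 v1=F3 v2=F4 (m3)
bar 2: v0=C3 v1=G3 v2=C4 (P8)
bar 3: v0=B2 v1=G3 v2=A3 (m7)
bar 4: v0=G2 v1=E3 v2=D3 (P5)
bar 5: v0=E2 v1=G2 v2=B2 (P5)
bar 6: v0=B2 v1=G3 v2=B3 (P8)
bar 7: v0=C3 v1=C4 v2=E4 (M3)
  R5 @ bar0.0: opens on M3
  R2 @ bar2.0: D3/F4 m3 -> C3/C4 P8 similar
  R4 @ bar3.0: B2/A3 m7 untreated
  R2 @ bar4.0: B2/A3 m7 -> G2/D3 P5 similar
  R3 @ bar4.0: E3 above D3
  R3 @ bar4.1: E3 above D3
  R3 @ bar4.2: E3 above D3
  R3 @ bar4.3: E3 above D3
  R1 @ bar5.0: G2/D3 P5 -> E2/B2 P5 similar
  R2 @ bar6.0: E2/B2 P5 -> B2/B3 P8 similar
  R8 @ bar6.0: penult P8 not 3rd/6th
  R2 @ bar7.0: B2/G3 m6 -> C3/C4 P8 similar
  R6 @ bar7.3: closes on M3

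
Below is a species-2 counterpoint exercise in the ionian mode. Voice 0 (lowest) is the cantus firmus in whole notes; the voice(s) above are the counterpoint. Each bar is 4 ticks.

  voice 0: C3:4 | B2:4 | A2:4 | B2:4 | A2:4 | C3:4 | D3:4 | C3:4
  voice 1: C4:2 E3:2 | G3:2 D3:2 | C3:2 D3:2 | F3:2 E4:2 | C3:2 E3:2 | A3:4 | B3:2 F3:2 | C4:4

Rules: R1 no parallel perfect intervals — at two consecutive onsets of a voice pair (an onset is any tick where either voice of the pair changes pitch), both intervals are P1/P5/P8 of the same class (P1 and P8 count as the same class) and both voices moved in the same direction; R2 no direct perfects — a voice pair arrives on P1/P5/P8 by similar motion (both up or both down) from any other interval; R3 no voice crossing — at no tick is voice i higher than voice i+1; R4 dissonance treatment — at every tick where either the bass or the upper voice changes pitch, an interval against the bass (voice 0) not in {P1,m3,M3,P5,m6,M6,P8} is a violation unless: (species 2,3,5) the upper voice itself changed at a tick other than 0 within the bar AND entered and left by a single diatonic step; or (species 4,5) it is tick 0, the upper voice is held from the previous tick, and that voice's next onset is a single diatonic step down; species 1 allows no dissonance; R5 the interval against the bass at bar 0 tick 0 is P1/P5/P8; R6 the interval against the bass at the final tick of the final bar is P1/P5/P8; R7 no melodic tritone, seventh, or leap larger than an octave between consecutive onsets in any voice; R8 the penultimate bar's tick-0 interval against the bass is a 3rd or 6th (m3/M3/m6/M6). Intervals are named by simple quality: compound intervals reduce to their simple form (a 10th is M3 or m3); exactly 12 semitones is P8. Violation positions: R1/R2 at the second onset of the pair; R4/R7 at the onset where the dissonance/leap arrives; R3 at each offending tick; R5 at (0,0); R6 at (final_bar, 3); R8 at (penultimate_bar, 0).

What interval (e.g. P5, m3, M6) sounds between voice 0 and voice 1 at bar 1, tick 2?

m3

voice 0=B2 voice 1=D3 -> m3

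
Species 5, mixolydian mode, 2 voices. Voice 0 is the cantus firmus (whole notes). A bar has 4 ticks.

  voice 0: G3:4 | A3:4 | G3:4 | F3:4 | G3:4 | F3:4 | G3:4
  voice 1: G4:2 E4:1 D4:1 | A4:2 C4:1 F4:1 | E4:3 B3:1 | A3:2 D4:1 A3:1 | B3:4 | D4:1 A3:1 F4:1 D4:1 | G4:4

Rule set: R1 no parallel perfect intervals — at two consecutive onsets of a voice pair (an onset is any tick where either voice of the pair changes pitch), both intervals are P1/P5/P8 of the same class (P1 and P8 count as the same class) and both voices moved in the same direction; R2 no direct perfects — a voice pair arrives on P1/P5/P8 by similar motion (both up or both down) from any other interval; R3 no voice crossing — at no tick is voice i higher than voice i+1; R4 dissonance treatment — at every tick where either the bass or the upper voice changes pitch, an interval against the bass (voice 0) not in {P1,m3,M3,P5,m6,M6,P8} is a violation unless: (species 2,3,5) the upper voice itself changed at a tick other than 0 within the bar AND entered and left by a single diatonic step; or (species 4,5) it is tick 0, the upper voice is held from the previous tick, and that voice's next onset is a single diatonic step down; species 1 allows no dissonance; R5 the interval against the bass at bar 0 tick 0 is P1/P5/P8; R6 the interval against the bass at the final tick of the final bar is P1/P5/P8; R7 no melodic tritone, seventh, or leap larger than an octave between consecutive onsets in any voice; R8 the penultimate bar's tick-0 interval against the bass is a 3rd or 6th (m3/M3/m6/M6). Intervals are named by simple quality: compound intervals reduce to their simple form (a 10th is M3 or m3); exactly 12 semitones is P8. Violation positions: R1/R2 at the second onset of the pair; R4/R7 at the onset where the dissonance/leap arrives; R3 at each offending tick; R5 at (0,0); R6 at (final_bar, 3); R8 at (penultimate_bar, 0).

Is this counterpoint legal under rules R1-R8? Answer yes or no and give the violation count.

bar 0: v0=G3 v1=G4 (P8)
bar 1: v0=A3 v1=A4 (P8)
bar 2: v0=G3 v1=E4 (M6)
bar 3: v0=F3 v1=A3 (M3)
bar 4: v0=G3 v1=B3 (M3)
bar 5: v0=F3 v1=D4 (M6)
bar 6: v0=G3 v1=G4 (P8)
  R2 @ bar1.0: G3/D4 P5 -> A3/A4 P8 similar
  R2 @ bar6.0: F3/D4 M6 -> G3/G4 P8 similar

No (2 violations)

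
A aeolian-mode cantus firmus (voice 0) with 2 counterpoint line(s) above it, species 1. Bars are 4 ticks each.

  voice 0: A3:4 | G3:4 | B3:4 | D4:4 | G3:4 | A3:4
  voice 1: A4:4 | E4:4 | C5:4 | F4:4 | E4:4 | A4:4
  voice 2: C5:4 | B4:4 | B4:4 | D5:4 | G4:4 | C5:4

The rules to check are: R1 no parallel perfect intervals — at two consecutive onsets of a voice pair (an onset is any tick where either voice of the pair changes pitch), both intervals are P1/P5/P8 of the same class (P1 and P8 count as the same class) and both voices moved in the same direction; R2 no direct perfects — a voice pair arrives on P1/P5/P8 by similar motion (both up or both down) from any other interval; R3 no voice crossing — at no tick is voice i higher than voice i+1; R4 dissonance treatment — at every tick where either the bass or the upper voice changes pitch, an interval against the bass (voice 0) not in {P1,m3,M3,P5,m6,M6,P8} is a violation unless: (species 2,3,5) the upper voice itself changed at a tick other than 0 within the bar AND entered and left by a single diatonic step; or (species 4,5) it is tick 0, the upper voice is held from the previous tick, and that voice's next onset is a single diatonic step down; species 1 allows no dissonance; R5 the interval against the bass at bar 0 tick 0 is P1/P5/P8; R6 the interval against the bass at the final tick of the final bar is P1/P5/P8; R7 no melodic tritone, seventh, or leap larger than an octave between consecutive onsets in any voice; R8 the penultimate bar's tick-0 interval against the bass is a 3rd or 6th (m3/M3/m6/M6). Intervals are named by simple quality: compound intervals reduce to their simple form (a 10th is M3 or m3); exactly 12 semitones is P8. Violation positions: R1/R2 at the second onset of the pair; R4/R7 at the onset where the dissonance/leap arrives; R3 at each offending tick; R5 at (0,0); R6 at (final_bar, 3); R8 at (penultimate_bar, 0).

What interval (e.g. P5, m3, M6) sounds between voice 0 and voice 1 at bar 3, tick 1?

voice 0=D4 voice 1=F4 -> m3

m3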